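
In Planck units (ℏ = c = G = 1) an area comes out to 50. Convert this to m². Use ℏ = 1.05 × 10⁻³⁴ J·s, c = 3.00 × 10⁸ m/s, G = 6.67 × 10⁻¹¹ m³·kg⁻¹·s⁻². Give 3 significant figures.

1.30 × 10⁻⁶⁸ m²

One Planck area: A_P = ℏG/c³ = 2.59 × 10⁻⁷⁰ m².
50 × 2.59 × 10⁻⁷⁰ m² = 1.30 × 10⁻⁶⁸ m²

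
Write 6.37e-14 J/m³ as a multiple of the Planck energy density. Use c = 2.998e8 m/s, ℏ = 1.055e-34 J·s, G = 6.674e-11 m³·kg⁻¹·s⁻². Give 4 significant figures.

1.375e-127

Planck energy density: u_P = c⁷/(ℏG²) = 4.632e113 J/m³.
6.37e-14 / 4.632e113 = 1.375e-127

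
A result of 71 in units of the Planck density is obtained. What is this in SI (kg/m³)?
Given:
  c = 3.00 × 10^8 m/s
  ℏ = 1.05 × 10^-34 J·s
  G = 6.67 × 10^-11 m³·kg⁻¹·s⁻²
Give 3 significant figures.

3.69 × 10^98 kg/m³

One Planck density: ρ_P = c⁵/(ℏG²) = 5.20 × 10^96 kg/m³.
71 × 5.20 × 10^96 kg/m³ = 3.69 × 10^98 kg/m³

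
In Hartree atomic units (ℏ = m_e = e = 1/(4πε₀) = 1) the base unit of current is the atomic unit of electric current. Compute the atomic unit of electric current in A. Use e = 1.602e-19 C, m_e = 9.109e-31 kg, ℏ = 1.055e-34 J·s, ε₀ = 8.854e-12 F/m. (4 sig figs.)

6.612e-3 A

I_au = e E_h/ℏ = m_e e⁵/((4πε₀)²ℏ³)
E_h = 4.354e-18 J
e·E_h/ℏ = 6.612e-3 A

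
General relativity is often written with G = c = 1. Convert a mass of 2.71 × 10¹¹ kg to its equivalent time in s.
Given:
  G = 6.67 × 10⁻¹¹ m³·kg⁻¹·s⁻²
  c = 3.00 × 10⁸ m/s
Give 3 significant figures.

6.69 × 10⁻²⁵ s

Mass → time via G/c³.
2.71 × 10¹¹ kg × (G/c³) = 6.69 × 10⁻²⁵ s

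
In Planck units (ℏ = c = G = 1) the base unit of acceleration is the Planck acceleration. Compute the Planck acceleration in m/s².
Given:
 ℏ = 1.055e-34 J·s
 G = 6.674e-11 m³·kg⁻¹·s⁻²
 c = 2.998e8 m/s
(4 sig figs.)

5.560e51 m/s²

a_P = √(c⁷/(ℏG))
  = √(3.092e103)
  = 5.560e51 m/s²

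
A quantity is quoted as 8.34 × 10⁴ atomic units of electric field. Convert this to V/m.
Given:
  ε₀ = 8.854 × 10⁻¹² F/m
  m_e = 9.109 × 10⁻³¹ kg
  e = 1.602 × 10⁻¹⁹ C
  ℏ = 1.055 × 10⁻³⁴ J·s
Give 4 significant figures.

4.279 × 10¹⁶ V/m

One atomic unit of electric field: E_au = E_h/(e a₀) = m_e²e⁵/((4πε₀)³ℏ⁴) = 5.131 × 10¹¹ V/m.
8.34 × 10⁴ × 5.131 × 10¹¹ V/m = 4.279 × 10¹⁶ V/m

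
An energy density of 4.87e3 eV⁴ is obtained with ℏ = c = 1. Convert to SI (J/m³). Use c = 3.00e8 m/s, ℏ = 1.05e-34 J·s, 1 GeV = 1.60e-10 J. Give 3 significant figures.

[E]/[L]³ = [E]⁴/(ℏc)³; restore (ℏc)⁻³.
1 GeV⁴ → 1/(ℏc)³ × (1 GeV in J)⁴ = 2.10e37 J/m³.
Convert the energy scale: 4.87e3 eV⁴ = 4.87e-33 GeV⁴.
Result: 4.87e-33 × 2.10e37 = 1.02e5 J/m³.

1.02e5 J/m³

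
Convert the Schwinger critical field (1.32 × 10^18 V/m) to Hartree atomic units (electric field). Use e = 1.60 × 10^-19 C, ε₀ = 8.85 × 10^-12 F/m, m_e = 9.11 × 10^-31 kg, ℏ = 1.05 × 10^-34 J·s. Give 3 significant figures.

2.54 × 10^6

atomic unit of electric field: E_au = E_h/(e a₀) = m_e²e⁵/((4πε₀)³ℏ⁴) = 5.20 × 10^11 V/m.
1.32 × 10^18 / 5.20 × 10^11 = 2.54 × 10^6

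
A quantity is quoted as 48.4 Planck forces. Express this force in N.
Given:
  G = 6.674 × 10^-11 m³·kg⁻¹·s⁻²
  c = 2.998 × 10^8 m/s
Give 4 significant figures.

One Planck force: F_P = c⁴/G = 1.210 × 10^44 N.
48.4 × 1.210 × 10^44 N = 5.858 × 10^45 N

5.858 × 10^45 N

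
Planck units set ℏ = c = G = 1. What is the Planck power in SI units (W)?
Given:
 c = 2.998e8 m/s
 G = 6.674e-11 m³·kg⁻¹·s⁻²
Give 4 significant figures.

3.629e52 W

Dimensional analysis gives P_P = c⁵/G.
  = 2.422e42 / 6.674e-11
  = 3.629e52 W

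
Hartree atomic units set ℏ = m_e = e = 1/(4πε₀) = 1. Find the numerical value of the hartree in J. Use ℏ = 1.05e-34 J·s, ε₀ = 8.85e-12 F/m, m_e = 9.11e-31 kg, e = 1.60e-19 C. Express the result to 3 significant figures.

4.38e-18 J

From ℏ = m_e = e = 1/(4πε₀) = 1 the energy scale is E_h = m_e e⁴/(4πε₀ℏ)².
  = 5.97e-106 / 1.36e-88
  = 4.38e-18 J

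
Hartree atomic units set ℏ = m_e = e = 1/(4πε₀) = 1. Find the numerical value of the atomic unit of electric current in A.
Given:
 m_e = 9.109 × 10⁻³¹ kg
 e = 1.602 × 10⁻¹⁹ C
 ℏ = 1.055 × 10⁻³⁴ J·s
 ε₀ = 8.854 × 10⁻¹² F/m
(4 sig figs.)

The unique combination of the constants set to 1 with dimensions of current is I_au = e E_h/ℏ = m_e e⁵/((4πε₀)²ℏ³).
E_h = 4.354 × 10⁻¹⁸ J
e·E_h/ℏ = 6.612 × 10⁻³ A

6.612 × 10⁻³ A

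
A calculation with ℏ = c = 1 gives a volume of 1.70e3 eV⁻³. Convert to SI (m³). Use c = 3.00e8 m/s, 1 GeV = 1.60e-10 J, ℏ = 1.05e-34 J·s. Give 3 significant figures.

Volume is [L]³ = [E]⁻³·(ℏc)³.
1 GeV⁻³ → (ℏc)³ × (1 GeV in J)⁻³ = 7.63e-48 m³.
Convert the energy scale: 1.70e3 eV⁻³ = 1.70e30 GeV⁻³.
Result: 1.70e30 × 7.63e-48 = 1.30e-17 m³.

1.30e-17 m³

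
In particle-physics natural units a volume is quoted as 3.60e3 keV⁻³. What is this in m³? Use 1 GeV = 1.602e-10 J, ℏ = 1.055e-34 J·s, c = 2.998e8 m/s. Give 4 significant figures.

2.771e-26 m³

Volume is [L]³ = [E]⁻³·(ℏc)³.
1 GeV⁻³ → (ℏc)³ × (1 GeV in J)⁻³ = 7.696e-48 m³.
Convert the energy scale: 3.60e3 keV⁻³ = 3.60e21 GeV⁻³.
Result: 3.60e21 × 7.696e-48 = 2.771e-26 m³.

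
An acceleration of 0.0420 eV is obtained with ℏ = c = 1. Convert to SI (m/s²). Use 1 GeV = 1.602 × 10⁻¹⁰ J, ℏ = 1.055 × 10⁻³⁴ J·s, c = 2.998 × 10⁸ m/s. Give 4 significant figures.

1.912 × 10²² m/s²

Acceleration is [L]/[T]² = c·[E]/ℏ.
1 GeV → c/ℏ × (1 GeV in J) = 4.552 × 10³² m/s².
Convert the energy scale: 0.0420 eV = 4.20 × 10⁻¹¹ GeV.
Result: 4.20 × 10⁻¹¹ × 4.552 × 10³² = 1.912 × 10²² m/s².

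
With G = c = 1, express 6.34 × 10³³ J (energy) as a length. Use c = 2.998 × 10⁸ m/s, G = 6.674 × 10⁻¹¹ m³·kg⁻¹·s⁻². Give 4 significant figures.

5.238 × 10⁻¹¹ m

Energy → length via G/c⁴.
6.34 × 10³³ J × (G/c⁴) = 5.238 × 10⁻¹¹ m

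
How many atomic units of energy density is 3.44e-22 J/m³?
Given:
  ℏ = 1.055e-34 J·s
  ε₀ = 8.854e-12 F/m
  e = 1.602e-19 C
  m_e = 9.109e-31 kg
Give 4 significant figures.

atomic unit of energy density: u_au = E_h/a₀³ = m_e⁴e¹⁰/((4πε₀)⁵ℏ⁸) = 2.929e13 J/m³.
3.44e-22 / 2.929e13 = 1.174e-35

1.174e-35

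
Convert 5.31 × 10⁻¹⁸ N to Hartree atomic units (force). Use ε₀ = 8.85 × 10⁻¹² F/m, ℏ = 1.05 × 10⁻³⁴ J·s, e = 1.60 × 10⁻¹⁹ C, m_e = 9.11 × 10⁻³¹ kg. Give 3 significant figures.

6.38 × 10⁻¹¹

atomic unit of force: F_au = E_h/a₀ = m_e²e⁶/((4πε₀)³ℏ⁴) = 8.33 × 10⁻⁸ N.
5.31 × 10⁻¹⁸ / 8.33 × 10⁻⁸ = 6.38 × 10⁻¹¹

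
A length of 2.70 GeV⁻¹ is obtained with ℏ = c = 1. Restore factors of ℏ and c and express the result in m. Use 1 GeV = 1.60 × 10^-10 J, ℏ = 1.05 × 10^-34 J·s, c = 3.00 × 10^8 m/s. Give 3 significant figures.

A length is [E]⁻¹ in ℏ=c=1; restore one factor of ℏc.
1 GeV⁻¹ → ℏc × (1 GeV in J)⁻¹ = 1.97 × 10^-16 m.
Result: 2.70 × 1.97 × 10^-16 = 5.32 × 10^-16 m.

5.32 × 10^-16 m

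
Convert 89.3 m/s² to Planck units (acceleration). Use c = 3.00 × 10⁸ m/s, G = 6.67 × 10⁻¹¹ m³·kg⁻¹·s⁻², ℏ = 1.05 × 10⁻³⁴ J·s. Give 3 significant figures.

1.60 × 10⁻⁵⁰

Planck acceleration: a_P = √(c⁷/(ℏG)) = 5.59 × 10⁵¹ m/s².
89.3 / 5.59 × 10⁵¹ = 1.60 × 10⁻⁵⁰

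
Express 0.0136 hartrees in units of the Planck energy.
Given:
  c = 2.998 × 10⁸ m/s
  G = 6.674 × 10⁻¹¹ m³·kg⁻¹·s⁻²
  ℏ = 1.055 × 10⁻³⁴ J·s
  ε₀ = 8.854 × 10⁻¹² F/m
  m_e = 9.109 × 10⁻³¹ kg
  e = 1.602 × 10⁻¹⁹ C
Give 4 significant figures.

hartree: E_h = m_e e⁴/(4πε₀ℏ)² = 4.354 × 10⁻¹⁸ J
Planck energy: E_P = √(ℏc⁵/G) = 1.957 × 10⁹ J
0.0136 × 4.354 × 10⁻¹⁸ / 1.957 × 10⁹ = 3.027 × 10⁻²⁹

3.027 × 10⁻²⁹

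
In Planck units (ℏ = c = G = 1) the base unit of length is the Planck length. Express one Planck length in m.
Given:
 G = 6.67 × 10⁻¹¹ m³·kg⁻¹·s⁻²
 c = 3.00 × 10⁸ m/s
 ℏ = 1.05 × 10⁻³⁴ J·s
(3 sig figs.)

ℓ_P = √(ℏG/c³)
  = √(2.59 × 10⁻⁷⁰)
  = 1.61 × 10⁻³⁵ m

1.61 × 10⁻³⁵ m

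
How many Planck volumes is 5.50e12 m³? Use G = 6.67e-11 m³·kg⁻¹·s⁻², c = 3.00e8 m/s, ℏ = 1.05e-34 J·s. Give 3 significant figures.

1.32e117

Planck volume: V_P = (ℏG/c³)^(3/2) = 4.18e-105 m³.
5.50e12 / 4.18e-105 = 1.32e117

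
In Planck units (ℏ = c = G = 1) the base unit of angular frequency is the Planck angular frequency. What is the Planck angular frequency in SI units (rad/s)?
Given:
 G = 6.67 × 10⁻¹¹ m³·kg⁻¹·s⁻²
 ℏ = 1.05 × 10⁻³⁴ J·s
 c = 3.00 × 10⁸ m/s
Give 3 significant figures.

1.86 × 10⁴³ rad/s

ω_P = √(c⁵/(ℏG))
  = √(3.47 × 10⁸⁶)
  = 1.86 × 10⁴³ rad/s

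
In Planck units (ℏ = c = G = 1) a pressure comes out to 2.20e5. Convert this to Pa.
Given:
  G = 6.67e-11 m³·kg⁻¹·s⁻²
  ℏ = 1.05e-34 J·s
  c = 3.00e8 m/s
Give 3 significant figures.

1.03e119 Pa

One Planck pressure: p_P = c⁷/(ℏG²) = 4.68e113 Pa.
2.20e5 × 4.68e113 Pa = 1.03e119 Pa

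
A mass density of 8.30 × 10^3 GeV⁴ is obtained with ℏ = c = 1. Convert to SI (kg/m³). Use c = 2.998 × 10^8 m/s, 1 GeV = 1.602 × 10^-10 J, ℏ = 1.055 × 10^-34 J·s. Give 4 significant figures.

1.922 × 10^24 kg/m³

Mass density is [E]/(c²[L]³) = [E]⁴/(ℏ³c⁵).
1 GeV⁴ → 1/(ℏ³c⁵) × (1 GeV in J)⁴ = 2.316 × 10^20 kg/m³.
Result: 8.30 × 10^3 × 2.316 × 10^20 = 1.922 × 10^24 kg/m³.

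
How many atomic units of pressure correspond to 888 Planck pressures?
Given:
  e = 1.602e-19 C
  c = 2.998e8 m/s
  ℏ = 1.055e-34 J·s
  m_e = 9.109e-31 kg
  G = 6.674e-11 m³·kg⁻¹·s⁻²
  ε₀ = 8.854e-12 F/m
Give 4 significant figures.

1.404e103

Planck pressure: p_P = c⁷/(ℏG²) = 4.632e113 Pa
atomic unit of pressure: P_au = E_h/a₀³ = m_e⁴e¹⁰/((4πε₀)⁵ℏ⁸) = 2.929e13 Pa
888 × 4.632e113 / 2.929e13 = 1.404e103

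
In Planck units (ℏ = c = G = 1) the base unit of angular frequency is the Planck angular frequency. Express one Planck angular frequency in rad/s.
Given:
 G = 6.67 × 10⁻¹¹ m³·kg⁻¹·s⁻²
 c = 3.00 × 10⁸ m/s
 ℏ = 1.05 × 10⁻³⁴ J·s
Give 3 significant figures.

ω_P = √(c⁵/(ℏG))
  = √(3.47 × 10⁸⁶)
  = 1.86 × 10⁴³ rad/s

1.86 × 10⁴³ rad/s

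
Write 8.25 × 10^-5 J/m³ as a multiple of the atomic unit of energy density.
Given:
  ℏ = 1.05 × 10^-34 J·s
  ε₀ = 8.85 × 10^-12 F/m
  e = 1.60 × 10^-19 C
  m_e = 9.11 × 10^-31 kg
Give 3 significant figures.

atomic unit of energy density: u_au = E_h/a₀³ = m_e⁴e¹⁰/((4πε₀)⁵ℏ⁸) = 3.01 × 10^13 J/m³.
8.25 × 10^-5 / 3.01 × 10^13 = 2.74 × 10^-18

2.74 × 10^-18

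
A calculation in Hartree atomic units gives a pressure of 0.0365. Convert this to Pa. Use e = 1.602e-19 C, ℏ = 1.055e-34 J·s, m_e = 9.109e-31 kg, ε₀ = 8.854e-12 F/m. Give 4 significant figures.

1.069e12 Pa

One atomic unit of pressure: P_au = E_h/a₀³ = m_e⁴e¹⁰/((4πε₀)⁵ℏ⁸) = 2.929e13 Pa.
0.0365 × 2.929e13 Pa = 1.069e12 Pa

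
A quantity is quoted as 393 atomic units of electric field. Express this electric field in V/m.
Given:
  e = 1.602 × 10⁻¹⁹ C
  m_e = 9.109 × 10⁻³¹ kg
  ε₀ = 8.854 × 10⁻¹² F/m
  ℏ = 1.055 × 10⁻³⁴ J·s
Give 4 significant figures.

2.016 × 10¹⁴ V/m

One atomic unit of electric field: E_au = E_h/(e a₀) = m_e²e⁵/((4πε₀)³ℏ⁴) = 5.131 × 10¹¹ V/m.
393 × 5.131 × 10¹¹ V/m = 2.016 × 10¹⁴ V/m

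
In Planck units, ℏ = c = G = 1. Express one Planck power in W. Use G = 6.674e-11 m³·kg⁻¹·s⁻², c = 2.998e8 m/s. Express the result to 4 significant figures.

Dimensional analysis gives P_P = c⁵/G.
  = 2.422e42 / 6.674e-11
  = 3.629e52 W

3.629e52 W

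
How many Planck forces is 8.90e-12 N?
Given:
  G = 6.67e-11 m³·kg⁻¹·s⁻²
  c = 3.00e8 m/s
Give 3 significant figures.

Planck force: F_P = c⁴/G = 1.21e44 N.
8.90e-12 / 1.21e44 = 7.33e-56

7.33e-56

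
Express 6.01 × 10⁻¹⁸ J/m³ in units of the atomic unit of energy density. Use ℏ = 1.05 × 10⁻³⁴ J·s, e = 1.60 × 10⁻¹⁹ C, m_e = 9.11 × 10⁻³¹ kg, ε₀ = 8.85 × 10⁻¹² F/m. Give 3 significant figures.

atomic unit of energy density: u_au = E_h/a₀³ = m_e⁴e¹⁰/((4πε₀)⁵ℏ⁸) = 3.01 × 10¹³ J/m³.
6.01 × 10⁻¹⁸ / 3.01 × 10¹³ = 1.99 × 10⁻³¹

1.99 × 10⁻³¹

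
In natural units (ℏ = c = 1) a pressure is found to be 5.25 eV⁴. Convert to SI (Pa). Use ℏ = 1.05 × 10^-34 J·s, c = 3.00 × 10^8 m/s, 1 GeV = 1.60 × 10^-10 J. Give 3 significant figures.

110 Pa

Pressure is [E]/[L]³ = [E]⁴/(ℏc)³.
1 GeV⁴ → 1/(ℏc)³ × (1 GeV in J)⁴ = 2.10 × 10^37 Pa.
Convert the energy scale: 5.25 eV⁴ = 5.25 × 10^-36 GeV⁴.
Result: 5.25 × 10^-36 × 2.10 × 10^37 = 110 Pa.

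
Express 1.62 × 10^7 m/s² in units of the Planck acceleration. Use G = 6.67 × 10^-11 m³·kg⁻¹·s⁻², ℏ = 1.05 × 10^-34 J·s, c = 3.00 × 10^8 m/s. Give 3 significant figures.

Planck acceleration: a_P = √(c⁷/(ℏG)) = 5.59 × 10^51 m/s².
1.62 × 10^7 / 5.59 × 10^51 = 2.90 × 10^-45

2.90 × 10^-45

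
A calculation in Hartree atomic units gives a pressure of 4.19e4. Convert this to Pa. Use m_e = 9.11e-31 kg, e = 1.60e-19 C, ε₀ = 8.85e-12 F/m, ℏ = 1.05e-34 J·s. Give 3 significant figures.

1.26e18 Pa

One atomic unit of pressure: P_au = E_h/a₀³ = m_e⁴e¹⁰/((4πε₀)⁵ℏ⁸) = 3.01e13 Pa.
4.19e4 × 3.01e13 Pa = 1.26e18 Pa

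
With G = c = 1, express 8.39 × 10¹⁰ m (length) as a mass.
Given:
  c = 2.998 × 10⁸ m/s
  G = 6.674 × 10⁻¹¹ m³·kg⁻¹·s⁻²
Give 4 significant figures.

1.130 × 10³⁸ kg

Length → mass via c²/G.
8.39 × 10¹⁰ m × (c²/G) = 1.130 × 10³⁸ kg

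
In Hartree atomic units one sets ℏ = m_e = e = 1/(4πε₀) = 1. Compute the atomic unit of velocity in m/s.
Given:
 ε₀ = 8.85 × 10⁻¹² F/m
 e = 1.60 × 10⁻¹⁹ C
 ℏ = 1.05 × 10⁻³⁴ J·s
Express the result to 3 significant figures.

v_au = e²/(4πε₀ℏ)
  = 2.56 × 10⁻³⁸ / 1.17 × 10⁻⁴⁴
  = 2.19 × 10⁶ m/s

2.19 × 10⁶ m/s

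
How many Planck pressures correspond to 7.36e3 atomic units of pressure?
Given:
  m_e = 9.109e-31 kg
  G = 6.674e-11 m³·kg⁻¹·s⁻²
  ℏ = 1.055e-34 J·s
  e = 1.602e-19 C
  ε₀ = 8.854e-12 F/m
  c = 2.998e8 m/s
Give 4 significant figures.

4.654e-97

atomic unit of pressure: P_au = E_h/a₀³ = m_e⁴e¹⁰/((4πε₀)⁵ℏ⁸) = 2.929e13 Pa
Planck pressure: p_P = c⁷/(ℏG²) = 4.632e113 Pa
7.36e3 × 2.929e13 / 4.632e113 = 4.654e-97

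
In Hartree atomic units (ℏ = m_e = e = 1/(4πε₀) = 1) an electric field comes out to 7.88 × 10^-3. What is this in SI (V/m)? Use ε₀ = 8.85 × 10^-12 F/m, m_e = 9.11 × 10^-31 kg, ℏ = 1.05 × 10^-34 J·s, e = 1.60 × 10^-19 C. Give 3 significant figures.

One atomic unit of electric field: E_au = E_h/(e a₀) = m_e²e⁵/((4πε₀)³ℏ⁴) = 5.20 × 10^11 V/m.
7.88 × 10^-3 × 5.20 × 10^11 V/m = 4.10 × 10^9 V/m

4.10 × 10^9 V/m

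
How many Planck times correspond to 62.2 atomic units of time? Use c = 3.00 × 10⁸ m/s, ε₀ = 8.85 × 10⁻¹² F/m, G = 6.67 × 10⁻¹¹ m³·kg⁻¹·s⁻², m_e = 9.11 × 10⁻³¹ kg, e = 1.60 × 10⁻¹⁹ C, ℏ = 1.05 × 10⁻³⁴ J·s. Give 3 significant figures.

atomic unit of time: τ_au = (4πε₀)²ℏ³/(m_e e⁴) = 2.40 × 10⁻¹⁷ s
Planck time: t_P = √(ℏG/c⁵) = 5.37 × 10⁻⁴⁴ s
62.2 × 2.40 × 10⁻¹⁷ / 5.37 × 10⁻⁴⁴ = 2.78 × 10²⁸

2.78 × 10²⁸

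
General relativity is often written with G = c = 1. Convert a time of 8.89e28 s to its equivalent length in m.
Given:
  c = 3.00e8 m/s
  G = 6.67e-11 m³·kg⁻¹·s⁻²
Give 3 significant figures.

2.67e37 m

Time → length via c.
8.89e28 s × (c) = 2.67e37 m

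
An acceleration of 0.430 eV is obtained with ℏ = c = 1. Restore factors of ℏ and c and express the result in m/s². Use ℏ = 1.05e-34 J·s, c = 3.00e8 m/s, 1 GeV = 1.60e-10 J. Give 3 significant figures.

1.97e23 m/s²

Acceleration is [L]/[T]² = c·[E]/ℏ.
1 GeV → c/ℏ × (1 GeV in J) = 4.57e32 m/s².
Convert the energy scale: 0.430 eV = 4.30e-10 GeV.
Result: 4.30e-10 × 4.57e32 = 1.97e23 m/s².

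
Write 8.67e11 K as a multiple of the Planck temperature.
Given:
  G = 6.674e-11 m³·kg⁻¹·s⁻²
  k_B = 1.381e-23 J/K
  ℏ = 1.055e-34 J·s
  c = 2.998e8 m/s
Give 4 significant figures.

6.119e-21

Planck temperature: T_P = √(ℏc⁵/G) / k_B = 1.417e32 K.
8.67e11 / 1.417e32 = 6.119e-21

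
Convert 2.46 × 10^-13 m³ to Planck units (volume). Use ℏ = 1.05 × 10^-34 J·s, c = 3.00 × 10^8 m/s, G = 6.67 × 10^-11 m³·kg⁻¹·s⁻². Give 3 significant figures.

Planck volume: V_P = (ℏG/c³)^(3/2) = 4.18 × 10^-105 m³.
2.46 × 10^-13 / 4.18 × 10^-105 = 5.89 × 10^91

5.89 × 10^91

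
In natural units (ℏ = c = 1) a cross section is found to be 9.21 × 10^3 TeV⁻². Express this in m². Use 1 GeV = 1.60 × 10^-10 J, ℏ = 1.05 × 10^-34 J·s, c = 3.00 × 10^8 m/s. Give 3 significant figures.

Area is [L]² = [E]⁻²·(ℏc)²; restore (ℏc)².
1 GeV⁻² → (ℏc)² × (1 GeV in J)⁻² = 3.88 × 10^-32 m².
Convert the energy scale: 9.21 × 10^3 TeV⁻² = 9.21 × 10^-3 GeV⁻².
Result: 9.21 × 10^-3 × 3.88 × 10^-32 = 3.57 × 10^-34 m².

3.57 × 10^-34 m²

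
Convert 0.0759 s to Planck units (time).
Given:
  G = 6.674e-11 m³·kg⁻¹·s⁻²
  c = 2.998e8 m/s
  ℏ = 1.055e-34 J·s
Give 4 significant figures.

1.408e42

Planck time: t_P = √(ℏG/c⁵) = 5.392e-44 s.
0.0759 / 5.392e-44 = 1.408e42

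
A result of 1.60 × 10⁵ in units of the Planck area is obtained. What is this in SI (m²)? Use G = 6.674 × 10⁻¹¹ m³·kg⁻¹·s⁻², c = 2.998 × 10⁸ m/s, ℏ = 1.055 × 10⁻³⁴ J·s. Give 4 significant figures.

4.181 × 10⁻⁶⁵ m²

One Planck area: A_P = ℏG/c³ = 2.613 × 10⁻⁷⁰ m².
1.60 × 10⁵ × 2.613 × 10⁻⁷⁰ m² = 4.181 × 10⁻⁶⁵ m²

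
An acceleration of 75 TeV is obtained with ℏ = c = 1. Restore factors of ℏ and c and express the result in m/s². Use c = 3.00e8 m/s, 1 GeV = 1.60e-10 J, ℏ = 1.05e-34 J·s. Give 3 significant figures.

3.43e37 m/s²

Acceleration is [L]/[T]² = c·[E]/ℏ.
1 GeV → c/ℏ × (1 GeV in J) = 4.57e32 m/s².
Convert the energy scale: 75 TeV = 7.50e4 GeV.
Result: 7.50e4 × 4.57e32 = 3.43e37 m/s².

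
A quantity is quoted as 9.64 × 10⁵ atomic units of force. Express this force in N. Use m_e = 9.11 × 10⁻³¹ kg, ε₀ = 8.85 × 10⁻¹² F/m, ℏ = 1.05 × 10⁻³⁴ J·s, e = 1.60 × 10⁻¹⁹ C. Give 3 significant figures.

0.0803 N

One atomic unit of force: F_au = E_h/a₀ = m_e²e⁶/((4πε₀)³ℏ⁴) = 8.33 × 10⁻⁸ N.
9.64 × 10⁵ × 8.33 × 10⁻⁸ N = 0.0803 N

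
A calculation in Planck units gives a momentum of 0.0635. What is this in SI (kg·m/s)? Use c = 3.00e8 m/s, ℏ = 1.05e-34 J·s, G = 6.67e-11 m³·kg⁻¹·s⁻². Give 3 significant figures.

0.414 kg·m/s

One Planck momentum: p_P = √(ℏc³/G) = 6.52 kg·m/s.
0.0635 × 6.52 kg·m/s = 0.414 kg·m/s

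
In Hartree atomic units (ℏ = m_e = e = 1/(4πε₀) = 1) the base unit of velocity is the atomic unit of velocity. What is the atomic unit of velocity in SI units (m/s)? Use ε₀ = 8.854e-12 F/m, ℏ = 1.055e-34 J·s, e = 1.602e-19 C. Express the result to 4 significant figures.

v_au = e²/(4πε₀ℏ)
  = 2.566e-38 / 1.174e-44
  = 2.186e6 m/s

2.186e6 m/s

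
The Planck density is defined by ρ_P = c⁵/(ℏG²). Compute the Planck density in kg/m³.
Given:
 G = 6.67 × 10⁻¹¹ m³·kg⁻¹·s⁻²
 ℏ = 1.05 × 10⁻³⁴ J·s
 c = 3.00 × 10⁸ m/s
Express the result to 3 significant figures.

5.20 × 10⁹⁶ kg/m³

ρ_P = c⁵/(ℏG²)
  = 2.43 × 10⁴² / 4.67 × 10⁻⁵⁵
  = 5.20 × 10⁹⁶ kg/m³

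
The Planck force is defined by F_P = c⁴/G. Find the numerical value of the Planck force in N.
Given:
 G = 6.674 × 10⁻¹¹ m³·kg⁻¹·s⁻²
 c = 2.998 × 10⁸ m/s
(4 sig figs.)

F_P = c⁴/G
  = 8.078 × 10³³ / 6.674 × 10⁻¹¹
  = 1.210 × 10⁴⁴ N

1.210 × 10⁴⁴ N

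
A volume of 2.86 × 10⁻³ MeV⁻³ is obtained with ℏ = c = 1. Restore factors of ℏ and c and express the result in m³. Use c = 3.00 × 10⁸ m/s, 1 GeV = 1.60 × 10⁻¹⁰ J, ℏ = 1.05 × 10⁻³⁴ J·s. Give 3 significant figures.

Volume is [L]³ = [E]⁻³·(ℏc)³.
1 GeV⁻³ → (ℏc)³ × (1 GeV in J)⁻³ = 7.63 × 10⁻⁴⁸ m³.
Convert the energy scale: 2.86 × 10⁻³ MeV⁻³ = 2.86 × 10⁶ GeV⁻³.
Result: 2.86 × 10⁶ × 7.63 × 10⁻⁴⁸ = 2.18 × 10⁻⁴¹ m³.

2.18 × 10⁻⁴¹ m³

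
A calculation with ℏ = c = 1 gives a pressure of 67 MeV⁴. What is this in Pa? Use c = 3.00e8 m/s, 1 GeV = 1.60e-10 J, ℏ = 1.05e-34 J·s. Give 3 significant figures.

1.40e27 Pa

Pressure is [E]/[L]³ = [E]⁴/(ℏc)³.
1 GeV⁴ → 1/(ℏc)³ × (1 GeV in J)⁴ = 2.10e37 Pa.
Convert the energy scale: 67 MeV⁴ = 6.70e-11 GeV⁴.
Result: 6.70e-11 × 2.10e37 = 1.40e27 Pa.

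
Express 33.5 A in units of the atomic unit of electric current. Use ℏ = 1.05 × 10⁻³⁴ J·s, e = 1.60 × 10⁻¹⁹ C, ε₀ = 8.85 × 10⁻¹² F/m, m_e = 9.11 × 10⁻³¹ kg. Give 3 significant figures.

atomic unit of electric current: I_au = e E_h/ℏ = m_e e⁵/((4πε₀)²ℏ³) = 6.67 × 10⁻³ A.
33.5 / 6.67 × 10⁻³ = 5.02 × 10³

5.02 × 10³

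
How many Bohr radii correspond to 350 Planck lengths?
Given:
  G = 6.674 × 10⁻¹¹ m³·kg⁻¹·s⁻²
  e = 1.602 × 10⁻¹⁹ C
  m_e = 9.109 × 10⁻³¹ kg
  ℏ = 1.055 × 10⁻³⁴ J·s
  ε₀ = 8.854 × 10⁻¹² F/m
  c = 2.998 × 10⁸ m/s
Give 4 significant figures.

Planck length: ℓ_P = √(ℏG/c³) = 1.616 × 10⁻³⁵ m
Bohr radius: a₀ = 4πε₀ℏ²/(m_e e²) = 5.297 × 10⁻¹¹ m
350 × 1.616 × 10⁻³⁵ / 5.297 × 10⁻¹¹ = 1.068 × 10⁻²²

1.068 × 10⁻²²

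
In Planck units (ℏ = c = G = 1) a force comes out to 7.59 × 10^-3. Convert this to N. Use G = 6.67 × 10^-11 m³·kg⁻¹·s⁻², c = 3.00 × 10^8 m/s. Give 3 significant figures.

One Planck force: F_P = c⁴/G = 1.21 × 10^44 N.
7.59 × 10^-3 × 1.21 × 10^44 N = 9.22 × 10^41 N

9.22 × 10^41 N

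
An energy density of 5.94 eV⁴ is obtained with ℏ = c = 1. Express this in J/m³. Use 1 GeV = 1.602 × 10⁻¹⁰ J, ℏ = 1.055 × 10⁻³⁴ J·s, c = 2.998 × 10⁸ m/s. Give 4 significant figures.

[E]/[L]³ = [E]⁴/(ℏc)³; restore (ℏc)⁻³.
1 GeV⁴ → 1/(ℏc)³ × (1 GeV in J)⁴ = 2.082 × 10³⁷ J/m³.
Convert the energy scale: 5.94 eV⁴ = 5.94 × 10⁻³⁶ GeV⁴.
Result: 5.94 × 10⁻³⁶ × 2.082 × 10³⁷ = 123.6 J/m³.

123.6 J/m³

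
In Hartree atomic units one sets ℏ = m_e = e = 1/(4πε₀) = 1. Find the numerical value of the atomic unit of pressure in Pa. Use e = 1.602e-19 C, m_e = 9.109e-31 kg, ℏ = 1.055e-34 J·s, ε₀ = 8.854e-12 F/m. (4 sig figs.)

2.929e13 Pa

P_au = E_h/a₀³ = m_e⁴e¹⁰/((4πε₀)⁵ℏ⁸)
E_h = 4.354e-18 J
a₀ = 5.297e-11 m
E_h/a₀³ = 2.929e13 Pa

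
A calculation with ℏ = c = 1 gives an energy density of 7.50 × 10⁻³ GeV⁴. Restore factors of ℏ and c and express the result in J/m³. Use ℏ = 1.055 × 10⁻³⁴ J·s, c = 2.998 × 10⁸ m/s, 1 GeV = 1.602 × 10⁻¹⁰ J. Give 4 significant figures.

[E]/[L]³ = [E]⁴/(ℏc)³; restore (ℏc)⁻³.
1 GeV⁴ → 1/(ℏc)³ × (1 GeV in J)⁴ = 2.082 × 10³⁷ J/m³.
Result: 7.50 × 10⁻³ × 2.082 × 10³⁷ = 1.561 × 10³⁵ J/m³.

1.561 × 10³⁵ J/m³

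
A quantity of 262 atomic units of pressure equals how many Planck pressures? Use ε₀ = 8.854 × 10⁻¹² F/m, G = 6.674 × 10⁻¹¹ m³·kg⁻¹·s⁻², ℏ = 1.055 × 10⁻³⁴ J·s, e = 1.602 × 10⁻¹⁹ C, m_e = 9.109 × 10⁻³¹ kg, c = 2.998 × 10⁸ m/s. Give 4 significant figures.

atomic unit of pressure: P_au = E_h/a₀³ = m_e⁴e¹⁰/((4πε₀)⁵ℏ⁸) = 2.929 × 10¹³ Pa
Planck pressure: p_P = c⁷/(ℏG²) = 4.632 × 10¹¹³ Pa
262 × 2.929 × 10¹³ / 4.632 × 10¹¹³ = 1.657 × 10⁻⁹⁸

1.657 × 10⁻⁹⁸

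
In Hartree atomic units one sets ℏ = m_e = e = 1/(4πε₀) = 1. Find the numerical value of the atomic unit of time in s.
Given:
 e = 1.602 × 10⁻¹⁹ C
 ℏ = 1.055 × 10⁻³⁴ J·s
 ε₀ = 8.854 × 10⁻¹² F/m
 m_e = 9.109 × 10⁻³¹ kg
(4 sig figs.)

2.423 × 10⁻¹⁷ s

τ_au = (4πε₀)²ℏ³/(m_e e⁴)
E_h = 4.354 × 10⁻¹⁸ J
ℏ/E_h = 2.423 × 10⁻¹⁷ s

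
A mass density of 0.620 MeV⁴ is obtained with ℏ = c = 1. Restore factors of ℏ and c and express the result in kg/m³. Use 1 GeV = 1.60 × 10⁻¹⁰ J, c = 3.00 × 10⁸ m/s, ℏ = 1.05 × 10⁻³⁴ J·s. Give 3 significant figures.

1.44 × 10⁸ kg/m³

Mass density is [E]/(c²[L]³) = [E]⁴/(ℏ³c⁵).
1 GeV⁴ → 1/(ℏ³c⁵) × (1 GeV in J)⁴ = 2.33 × 10²⁰ kg/m³.
Convert the energy scale: 0.620 MeV⁴ = 6.20 × 10⁻¹³ GeV⁴.
Result: 6.20 × 10⁻¹³ × 2.33 × 10²⁰ = 1.44 × 10⁸ kg/m³.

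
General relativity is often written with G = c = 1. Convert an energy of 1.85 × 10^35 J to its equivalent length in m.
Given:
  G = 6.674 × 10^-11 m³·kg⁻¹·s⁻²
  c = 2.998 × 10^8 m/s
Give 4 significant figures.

Energy → length via G/c⁴.
1.85 × 10^35 J × (G/c⁴) = 1.528 × 10^-9 m

1.528 × 10^-9 m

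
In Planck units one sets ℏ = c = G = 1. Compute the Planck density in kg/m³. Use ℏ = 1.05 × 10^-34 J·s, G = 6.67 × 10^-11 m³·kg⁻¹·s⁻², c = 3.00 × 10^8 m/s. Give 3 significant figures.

5.20 × 10^96 kg/m³

ρ_P = c⁵/(ℏG²)
  = 2.43 × 10^42 / 4.67 × 10^-55
  = 5.20 × 10^96 kg/m³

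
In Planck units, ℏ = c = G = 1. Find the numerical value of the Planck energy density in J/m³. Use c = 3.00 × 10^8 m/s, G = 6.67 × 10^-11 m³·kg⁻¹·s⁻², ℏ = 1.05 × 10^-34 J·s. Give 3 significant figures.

4.68 × 10^113 J/m³

The unique combination of the constants set to 1 with dimensions of energy density is u_P = c⁷/(ℏG²).
  = 2.19 × 10^59 / 4.67 × 10^-55
  = 4.68 × 10^113 J/m³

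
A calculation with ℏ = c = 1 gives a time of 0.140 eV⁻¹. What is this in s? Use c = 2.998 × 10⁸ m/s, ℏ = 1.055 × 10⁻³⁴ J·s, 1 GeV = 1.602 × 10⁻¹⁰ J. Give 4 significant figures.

A time is [E]⁻¹ in ℏ=c=1; restore one factor of ℏ.
1 GeV⁻¹ → ℏ × (1 GeV in J)⁻¹ = 6.586 × 10⁻²⁵ s.
Convert the energy scale: 0.140 eV⁻¹ = 1.40 × 10⁸ GeV⁻¹.
Result: 1.40 × 10⁸ × 6.586 × 10⁻²⁵ = 9.220 × 10⁻¹⁷ s.

9.220 × 10⁻¹⁷ s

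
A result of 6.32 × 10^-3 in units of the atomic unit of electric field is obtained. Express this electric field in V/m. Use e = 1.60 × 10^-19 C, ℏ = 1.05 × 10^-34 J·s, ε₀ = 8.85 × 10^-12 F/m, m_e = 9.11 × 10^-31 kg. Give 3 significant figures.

3.29 × 10^9 V/m

One atomic unit of electric field: E_au = E_h/(e a₀) = m_e²e⁵/((4πε₀)³ℏ⁴) = 5.20 × 10^11 V/m.
6.32 × 10^-3 × 5.20 × 10^11 V/m = 3.29 × 10^9 V/m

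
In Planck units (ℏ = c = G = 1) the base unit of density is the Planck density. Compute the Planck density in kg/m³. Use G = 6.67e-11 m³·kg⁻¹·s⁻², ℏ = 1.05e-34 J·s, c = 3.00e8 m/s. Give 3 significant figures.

5.20e96 kg/m³

ρ_P = c⁵/(ℏG²)
  = 2.43e42 / 4.67e-55
  = 5.20e96 kg/m³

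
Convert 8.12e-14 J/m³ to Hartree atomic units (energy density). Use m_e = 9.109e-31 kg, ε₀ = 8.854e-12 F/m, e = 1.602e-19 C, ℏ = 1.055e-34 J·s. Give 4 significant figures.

atomic unit of energy density: u_au = E_h/a₀³ = m_e⁴e¹⁰/((4πε₀)⁵ℏ⁸) = 2.929e13 J/m³.
8.12e-14 / 2.929e13 = 2.772e-27

2.772e-27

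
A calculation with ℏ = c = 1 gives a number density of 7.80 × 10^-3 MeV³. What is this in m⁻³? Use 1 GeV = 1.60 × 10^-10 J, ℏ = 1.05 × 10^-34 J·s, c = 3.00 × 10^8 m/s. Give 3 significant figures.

Number density is [L]⁻³ = [E]³/(ℏc)³.
1 GeV³ → 1/(ℏc)³ × (1 GeV in J)³ = 1.31 × 10^47 m⁻³.
Convert the energy scale: 7.80 × 10^-3 MeV³ = 7.80 × 10^-12 GeV³.
Result: 7.80 × 10^-12 × 1.31 × 10^47 = 1.02 × 10^36 m⁻³.

1.02 × 10^36 m⁻³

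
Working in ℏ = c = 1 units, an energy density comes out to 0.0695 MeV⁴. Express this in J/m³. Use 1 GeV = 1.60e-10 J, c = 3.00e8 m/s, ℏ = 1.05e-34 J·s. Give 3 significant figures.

1.46e24 J/m³

[E]/[L]³ = [E]⁴/(ℏc)³; restore (ℏc)⁻³.
1 GeV⁴ → 1/(ℏc)³ × (1 GeV in J)⁴ = 2.10e37 J/m³.
Convert the energy scale: 0.0695 MeV⁴ = 6.95e-14 GeV⁴.
Result: 6.95e-14 × 2.10e37 = 1.46e24 J/m³.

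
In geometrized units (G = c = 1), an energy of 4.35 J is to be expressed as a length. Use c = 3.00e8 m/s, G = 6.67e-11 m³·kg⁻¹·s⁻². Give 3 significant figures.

Energy → length via G/c⁴.
4.35 J × (G/c⁴) = 3.58e-44 m

3.58e-44 m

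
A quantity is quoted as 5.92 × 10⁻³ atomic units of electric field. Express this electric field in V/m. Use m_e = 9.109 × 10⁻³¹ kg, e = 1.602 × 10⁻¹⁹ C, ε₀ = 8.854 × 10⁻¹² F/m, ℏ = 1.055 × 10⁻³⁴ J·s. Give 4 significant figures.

3.038 × 10⁹ V/m

One atomic unit of electric field: E_au = E_h/(e a₀) = m_e²e⁵/((4πε₀)³ℏ⁴) = 5.131 × 10¹¹ V/m.
5.92 × 10⁻³ × 5.131 × 10¹¹ V/m = 3.038 × 10⁹ V/m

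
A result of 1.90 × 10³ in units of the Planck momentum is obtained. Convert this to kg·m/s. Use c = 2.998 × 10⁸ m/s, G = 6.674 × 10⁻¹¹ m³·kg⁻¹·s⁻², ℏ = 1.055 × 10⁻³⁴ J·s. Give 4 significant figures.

1.240 × 10⁴ kg·m/s

One Planck momentum: p_P = √(ℏc³/G) = 6.527 kg·m/s.
1.90 × 10³ × 6.527 kg·m/s = 1.240 × 10⁴ kg·m/s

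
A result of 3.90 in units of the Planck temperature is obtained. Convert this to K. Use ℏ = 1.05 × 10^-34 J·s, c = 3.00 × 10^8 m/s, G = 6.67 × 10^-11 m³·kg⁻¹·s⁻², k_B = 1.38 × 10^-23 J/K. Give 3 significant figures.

One Planck temperature: T_P = √(ℏc⁵/G) / k_B = 1.42 × 10^32 K.
3.90 × 1.42 × 10^32 K = 5.53 × 10^32 K

5.53 × 10^32 K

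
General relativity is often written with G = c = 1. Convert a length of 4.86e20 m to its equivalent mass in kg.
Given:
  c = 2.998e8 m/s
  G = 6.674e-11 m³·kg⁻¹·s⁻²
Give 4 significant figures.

6.545e47 kg

Length → mass via c²/G.
4.86e20 m × (c²/G) = 6.545e47 kg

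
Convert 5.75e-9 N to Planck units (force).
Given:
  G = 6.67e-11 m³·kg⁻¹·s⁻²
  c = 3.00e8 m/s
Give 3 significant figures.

Planck force: F_P = c⁴/G = 1.21e44 N.
5.75e-9 / 1.21e44 = 4.73e-53

4.73e-53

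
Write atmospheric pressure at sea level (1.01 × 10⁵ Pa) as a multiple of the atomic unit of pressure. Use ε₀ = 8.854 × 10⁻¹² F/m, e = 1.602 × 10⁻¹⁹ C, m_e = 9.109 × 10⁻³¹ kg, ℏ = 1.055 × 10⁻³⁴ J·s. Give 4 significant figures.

3.448 × 10⁻⁹

atomic unit of pressure: P_au = E_h/a₀³ = m_e⁴e¹⁰/((4πε₀)⁵ℏ⁸) = 2.929 × 10¹³ Pa.
1.01 × 10⁵ / 2.929 × 10¹³ = 3.448 × 10⁻⁹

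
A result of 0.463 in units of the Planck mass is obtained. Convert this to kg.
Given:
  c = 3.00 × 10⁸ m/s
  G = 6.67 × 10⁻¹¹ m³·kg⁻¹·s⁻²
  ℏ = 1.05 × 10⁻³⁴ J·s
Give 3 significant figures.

One Planck mass: m_P = √(ℏc/G) = 2.17 × 10⁻⁸ kg.
0.463 × 2.17 × 10⁻⁸ kg = 1.01 × 10⁻⁸ kg

1.01 × 10⁻⁸ kg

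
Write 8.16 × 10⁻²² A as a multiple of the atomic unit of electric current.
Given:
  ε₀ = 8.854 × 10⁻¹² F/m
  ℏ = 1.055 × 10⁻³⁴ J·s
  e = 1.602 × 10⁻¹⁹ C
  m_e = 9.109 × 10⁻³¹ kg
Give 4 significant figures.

1.234 × 10⁻¹⁹

atomic unit of electric current: I_au = e E_h/ℏ = m_e e⁵/((4πε₀)²ℏ³) = 6.612 × 10⁻³ A.
8.16 × 10⁻²² / 6.612 × 10⁻³ = 1.234 × 10⁻¹⁹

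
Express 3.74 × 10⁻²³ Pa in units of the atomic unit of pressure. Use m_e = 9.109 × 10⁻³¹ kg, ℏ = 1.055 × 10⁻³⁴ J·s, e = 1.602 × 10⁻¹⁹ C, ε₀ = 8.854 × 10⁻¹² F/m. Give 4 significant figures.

1.277 × 10⁻³⁶

atomic unit of pressure: P_au = E_h/a₀³ = m_e⁴e¹⁰/((4πε₀)⁵ℏ⁸) = 2.929 × 10¹³ Pa.
3.74 × 10⁻²³ / 2.929 × 10¹³ = 1.277 × 10⁻³⁶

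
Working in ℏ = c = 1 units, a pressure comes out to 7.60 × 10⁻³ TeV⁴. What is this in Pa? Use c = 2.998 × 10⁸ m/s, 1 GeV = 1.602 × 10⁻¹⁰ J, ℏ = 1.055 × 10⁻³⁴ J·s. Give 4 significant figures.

1.582 × 10⁴⁷ Pa

Pressure is [E]/[L]³ = [E]⁴/(ℏc)³.
1 GeV⁴ → 1/(ℏc)³ × (1 GeV in J)⁴ = 2.082 × 10³⁷ Pa.
Convert the energy scale: 7.60 × 10⁻³ TeV⁴ = 7.60 × 10⁹ GeV⁴.
Result: 7.60 × 10⁹ × 2.082 × 10³⁷ = 1.582 × 10⁴⁷ Pa.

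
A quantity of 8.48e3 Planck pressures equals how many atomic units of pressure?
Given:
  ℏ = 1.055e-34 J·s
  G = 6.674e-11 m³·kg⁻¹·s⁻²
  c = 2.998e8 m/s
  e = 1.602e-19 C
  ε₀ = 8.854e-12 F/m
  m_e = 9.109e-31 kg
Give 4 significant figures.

1.341e104

Planck pressure: p_P = c⁷/(ℏG²) = 4.632e113 Pa
atomic unit of pressure: P_au = E_h/a₀³ = m_e⁴e¹⁰/((4πε₀)⁵ℏ⁸) = 2.929e13 Pa
8.48e3 × 4.632e113 / 2.929e13 = 1.341e104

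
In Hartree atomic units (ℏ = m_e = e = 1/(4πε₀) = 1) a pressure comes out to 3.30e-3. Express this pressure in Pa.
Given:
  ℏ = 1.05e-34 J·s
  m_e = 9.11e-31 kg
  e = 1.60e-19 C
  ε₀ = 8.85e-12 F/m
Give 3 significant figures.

One atomic unit of pressure: P_au = E_h/a₀³ = m_e⁴e¹⁰/((4πε₀)⁵ℏ⁸) = 3.01e13 Pa.
3.30e-3 × 3.01e13 Pa = 9.94e10 Pa

9.94e10 Pa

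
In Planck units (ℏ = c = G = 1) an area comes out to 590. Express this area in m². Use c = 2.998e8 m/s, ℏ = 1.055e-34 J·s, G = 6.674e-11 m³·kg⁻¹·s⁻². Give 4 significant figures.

1.542e-67 m²

One Planck area: A_P = ℏG/c³ = 2.613e-70 m².
590 × 2.613e-70 m² = 1.542e-67 m²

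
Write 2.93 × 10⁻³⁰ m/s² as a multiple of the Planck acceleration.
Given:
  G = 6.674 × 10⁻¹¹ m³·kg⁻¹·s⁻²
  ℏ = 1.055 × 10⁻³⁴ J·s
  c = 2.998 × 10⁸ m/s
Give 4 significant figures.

5.270 × 10⁻⁸²

Planck acceleration: a_P = √(c⁷/(ℏG)) = 5.560 × 10⁵¹ m/s².
2.93 × 10⁻³⁰ / 5.560 × 10⁵¹ = 5.270 × 10⁻⁸²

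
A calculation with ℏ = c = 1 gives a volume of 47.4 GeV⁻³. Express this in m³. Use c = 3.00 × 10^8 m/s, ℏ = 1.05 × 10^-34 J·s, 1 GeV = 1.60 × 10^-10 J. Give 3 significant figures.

3.62 × 10^-46 m³

Volume is [L]³ = [E]⁻³·(ℏc)³.
1 GeV⁻³ → (ℏc)³ × (1 GeV in J)⁻³ = 7.63 × 10^-48 m³.
Result: 47.4 × 7.63 × 10^-48 = 3.62 × 10^-46 m³.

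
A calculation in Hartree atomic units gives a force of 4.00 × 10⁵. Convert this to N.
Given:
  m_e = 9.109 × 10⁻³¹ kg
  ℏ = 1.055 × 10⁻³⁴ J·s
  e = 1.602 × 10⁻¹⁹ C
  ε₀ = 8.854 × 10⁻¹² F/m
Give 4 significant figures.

0.03288 N

One atomic unit of force: F_au = E_h/a₀ = m_e²e⁶/((4πε₀)³ℏ⁴) = 8.220 × 10⁻⁸ N.
4.00 × 10⁵ × 8.220 × 10⁻⁸ N = 0.03288 N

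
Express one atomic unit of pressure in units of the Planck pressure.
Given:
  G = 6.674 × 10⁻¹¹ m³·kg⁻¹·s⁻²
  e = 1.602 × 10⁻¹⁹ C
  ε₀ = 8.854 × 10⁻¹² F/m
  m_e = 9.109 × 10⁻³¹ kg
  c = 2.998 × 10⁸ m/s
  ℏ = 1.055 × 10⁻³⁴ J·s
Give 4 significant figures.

6.323 × 10⁻¹⁰¹

atomic unit of pressure: P_au = E_h/a₀³ = m_e⁴e¹⁰/((4πε₀)⁵ℏ⁸) = 2.929 × 10¹³ Pa
Planck pressure: p_P = c⁷/(ℏG²) = 4.632 × 10¹¹³ Pa
ratio = 2.929 × 10¹³ / 4.632 × 10¹¹³ = 6.323 × 10⁻¹⁰¹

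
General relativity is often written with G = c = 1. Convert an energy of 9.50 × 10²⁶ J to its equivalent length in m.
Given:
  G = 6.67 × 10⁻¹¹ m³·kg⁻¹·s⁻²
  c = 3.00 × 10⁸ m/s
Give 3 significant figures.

7.82 × 10⁻¹⁸ m

Energy → length via G/c⁴.
9.50 × 10²⁶ J × (G/c⁴) = 7.82 × 10⁻¹⁸ m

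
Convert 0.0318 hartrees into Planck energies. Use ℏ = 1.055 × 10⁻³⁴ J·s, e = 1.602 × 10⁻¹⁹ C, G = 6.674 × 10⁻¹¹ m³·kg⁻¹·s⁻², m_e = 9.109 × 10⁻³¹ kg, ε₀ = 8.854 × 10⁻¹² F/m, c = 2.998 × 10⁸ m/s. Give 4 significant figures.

7.077 × 10⁻²⁹

hartree: E_h = m_e e⁴/(4πε₀ℏ)² = 4.354 × 10⁻¹⁸ J
Planck energy: E_P = √(ℏc⁵/G) = 1.957 × 10⁹ J
0.0318 × 4.354 × 10⁻¹⁸ / 1.957 × 10⁹ = 7.077 × 10⁻²⁹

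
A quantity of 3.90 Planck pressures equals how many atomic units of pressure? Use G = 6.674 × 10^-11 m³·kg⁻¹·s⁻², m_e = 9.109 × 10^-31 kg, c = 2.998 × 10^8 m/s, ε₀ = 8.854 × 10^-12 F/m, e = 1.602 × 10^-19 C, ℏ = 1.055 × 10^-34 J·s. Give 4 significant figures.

Planck pressure: p_P = c⁷/(ℏG²) = 4.632 × 10^113 Pa
atomic unit of pressure: P_au = E_h/a₀³ = m_e⁴e¹⁰/((4πε₀)⁵ℏ⁸) = 2.929 × 10^13 Pa
3.90 × 4.632 × 10^113 / 2.929 × 10^13 = 6.168 × 10^100

6.168 × 10^100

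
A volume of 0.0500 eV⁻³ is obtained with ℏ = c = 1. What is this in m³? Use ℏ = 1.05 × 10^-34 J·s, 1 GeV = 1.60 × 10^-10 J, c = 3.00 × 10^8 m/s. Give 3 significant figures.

3.82 × 10^-22 m³

Volume is [L]³ = [E]⁻³·(ℏc)³.
1 GeV⁻³ → (ℏc)³ × (1 GeV in J)⁻³ = 7.63 × 10^-48 m³.
Convert the energy scale: 0.0500 eV⁻³ = 5.00 × 10^25 GeV⁻³.
Result: 5.00 × 10^25 × 7.63 × 10^-48 = 3.82 × 10^-22 m³.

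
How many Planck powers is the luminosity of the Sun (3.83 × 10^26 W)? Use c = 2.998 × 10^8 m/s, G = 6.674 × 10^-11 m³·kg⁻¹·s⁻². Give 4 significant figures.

Planck power: P_P = c⁵/G = 3.629 × 10^52 W.
3.83 × 10^26 / 3.629 × 10^52 = 1.055 × 10^-26

1.055 × 10^-26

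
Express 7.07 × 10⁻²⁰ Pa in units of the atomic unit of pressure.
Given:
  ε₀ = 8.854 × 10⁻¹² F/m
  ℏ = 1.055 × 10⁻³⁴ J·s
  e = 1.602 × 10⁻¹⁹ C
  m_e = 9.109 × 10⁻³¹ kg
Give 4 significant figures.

atomic unit of pressure: P_au = E_h/a₀³ = m_e⁴e¹⁰/((4πε₀)⁵ℏ⁸) = 2.929 × 10¹³ Pa.
7.07 × 10⁻²⁰ / 2.929 × 10¹³ = 2.414 × 10⁻³³

2.414 × 10⁻³³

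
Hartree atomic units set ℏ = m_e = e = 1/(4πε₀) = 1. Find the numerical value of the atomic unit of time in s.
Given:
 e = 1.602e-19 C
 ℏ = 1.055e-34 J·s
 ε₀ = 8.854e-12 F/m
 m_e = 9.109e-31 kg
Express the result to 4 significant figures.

2.423e-17 s

Dimensional analysis gives τ_au = (4πε₀)²ℏ³/(m_e e⁴).
E_h = 4.354e-18 J
ℏ/E_h = 2.423e-17 s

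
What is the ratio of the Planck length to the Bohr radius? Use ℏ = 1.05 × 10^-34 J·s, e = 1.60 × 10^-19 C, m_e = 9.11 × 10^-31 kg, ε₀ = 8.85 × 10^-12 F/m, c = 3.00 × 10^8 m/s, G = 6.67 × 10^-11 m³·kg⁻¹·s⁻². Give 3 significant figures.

3.06 × 10^-25

Planck length: ℓ_P = √(ℏG/c³) = 1.61 × 10^-35 m
Bohr radius: a₀ = 4πε₀ℏ²/(m_e e²) = 5.26 × 10^-11 m
ratio = 1.61 × 10^-35 / 5.26 × 10^-11 = 3.06 × 10^-25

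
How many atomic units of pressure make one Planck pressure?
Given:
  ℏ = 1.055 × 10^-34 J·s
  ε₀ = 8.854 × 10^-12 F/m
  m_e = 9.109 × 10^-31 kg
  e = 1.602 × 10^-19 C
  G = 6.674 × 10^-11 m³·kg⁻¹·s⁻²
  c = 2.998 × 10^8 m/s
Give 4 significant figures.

1.581 × 10^100

Planck pressure: p_P = c⁷/(ℏG²) = 4.632 × 10^113 Pa
atomic unit of pressure: P_au = E_h/a₀³ = m_e⁴e¹⁰/((4πε₀)⁵ℏ⁸) = 2.929 × 10^13 Pa
ratio = 4.632 × 10^113 / 2.929 × 10^13 = 1.581 × 10^100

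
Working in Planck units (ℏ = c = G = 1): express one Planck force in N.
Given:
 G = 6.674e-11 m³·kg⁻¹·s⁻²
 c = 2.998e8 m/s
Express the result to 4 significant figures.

The unique combination of the constants set to 1 with dimensions of force is F_P = c⁴/G.
  = 8.078e33 / 6.674e-11
  = 1.210e44 N

1.210e44 N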